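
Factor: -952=-1 * 2^3 * 7^1 * 17^1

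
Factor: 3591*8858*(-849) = -1*2^1*3^4*7^1*19^1*43^1*103^1*283^1 = -27005907222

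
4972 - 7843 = -2871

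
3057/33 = 1019/11 ≈ 92.64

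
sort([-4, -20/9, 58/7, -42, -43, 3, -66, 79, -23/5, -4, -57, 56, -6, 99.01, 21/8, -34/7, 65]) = [-66, -57, -43, -42, -6, -34/7, -23/5, -4, -4, -20/9, 21/8, 3, 58/7, 56, 65, 79, 99.01]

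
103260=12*8605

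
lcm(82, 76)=3116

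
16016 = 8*2002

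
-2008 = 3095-5103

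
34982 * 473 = 16546486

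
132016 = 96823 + 35193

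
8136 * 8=65088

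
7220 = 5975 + 1245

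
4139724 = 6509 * 636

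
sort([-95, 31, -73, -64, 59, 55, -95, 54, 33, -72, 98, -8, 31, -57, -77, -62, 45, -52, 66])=[-95, -95, -77, -73, -72, -64, -62, -57, -52, -8, 31, 31, 33, 45, 54, 55, 59, 66, 98]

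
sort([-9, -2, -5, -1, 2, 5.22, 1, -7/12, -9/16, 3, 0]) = [-9, -5, -2, -1, -7/12, -9/16, 0, 1, 2, 3, 5.22]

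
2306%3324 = 2306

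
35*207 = 7245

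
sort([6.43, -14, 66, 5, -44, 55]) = [-44, -14, 5, 6.43, 55, 66]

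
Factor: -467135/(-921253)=5^1*19^(-1)*48487^(-1)*93427^1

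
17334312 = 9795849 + 7538463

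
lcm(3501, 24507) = 24507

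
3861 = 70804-66943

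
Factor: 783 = 3^3 * 29^1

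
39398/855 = 46 + 68/855 ≈ 46.08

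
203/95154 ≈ 0.00213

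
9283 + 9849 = 19132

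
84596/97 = 872 + 12/97 ≈ 872.12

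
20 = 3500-3480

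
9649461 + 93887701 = 103537162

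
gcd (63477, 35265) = 7053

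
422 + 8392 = 8814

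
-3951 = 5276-9227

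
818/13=62 + 12/13 ≈ 62.92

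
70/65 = 14/13 ≈ 1.08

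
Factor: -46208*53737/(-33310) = 2^6*5^(-1)*17^1*19^2*29^1*109^1*3331^(-1) = 1241539648/16655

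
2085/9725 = 417/1945 ≈ 0.214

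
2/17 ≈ 0.118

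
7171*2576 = 18472496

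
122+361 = 483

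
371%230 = 141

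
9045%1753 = 280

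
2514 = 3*838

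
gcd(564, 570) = 6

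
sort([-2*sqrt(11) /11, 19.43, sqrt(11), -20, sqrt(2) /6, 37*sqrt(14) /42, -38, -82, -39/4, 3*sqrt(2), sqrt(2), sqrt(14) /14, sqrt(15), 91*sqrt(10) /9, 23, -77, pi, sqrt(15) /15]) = [-82, -77, -38, -20, -39/4, -2*sqrt(11) /11, sqrt(2) /6, sqrt(15) /15, sqrt(14) /14, sqrt(2), pi, 37*sqrt(14) /42, sqrt(11), sqrt(15), 3*sqrt(2), 19.43, 23, 91*sqrt(10) /9]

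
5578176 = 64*87159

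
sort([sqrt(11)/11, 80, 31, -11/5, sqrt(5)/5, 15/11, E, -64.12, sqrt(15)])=[-64.12, -11/5, sqrt(11)/11, sqrt(5)/5, 15/11, E, sqrt(15), 31, 80]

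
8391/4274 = 1 + 4117/4274 ≈ 1.96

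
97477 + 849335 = 946812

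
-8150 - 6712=-14862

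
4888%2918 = 1970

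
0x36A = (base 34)PO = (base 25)19O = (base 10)874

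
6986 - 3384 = 3602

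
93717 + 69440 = 163157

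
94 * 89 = 8366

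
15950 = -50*(-319)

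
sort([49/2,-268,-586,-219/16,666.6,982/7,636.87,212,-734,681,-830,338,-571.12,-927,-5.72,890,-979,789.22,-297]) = [-979,-927,-830,-734,-586,-571.12,-297,-268,-219/16,-5.72,49/2,982/7,212,338,636.87,666.6,681,789.22,890]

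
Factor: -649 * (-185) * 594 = 2^1 * 3^3 * 5^1 * 11^2 * 37^1 * 59^1 = 71318610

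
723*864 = 624672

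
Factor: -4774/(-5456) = 2^(-3) * 7^1 = 7/8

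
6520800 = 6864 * 950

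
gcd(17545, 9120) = 5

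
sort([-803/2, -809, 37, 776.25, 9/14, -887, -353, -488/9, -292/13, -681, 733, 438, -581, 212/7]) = [-887, -809, -681, -581, -803/2, -353, -488/9, -292/13, 9/14, 212/7, 37, 438, 733, 776.25]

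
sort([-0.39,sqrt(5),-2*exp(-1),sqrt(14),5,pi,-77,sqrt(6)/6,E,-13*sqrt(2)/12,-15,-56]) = [-77,-56,-15,-13*sqrt(2)/12,-2*exp(-1),-0.39,sqrt(6)/6,sqrt(5),E,pi,sqrt(14),5]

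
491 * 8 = 3928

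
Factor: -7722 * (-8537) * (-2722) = -1 * 2^2 * 3^3 * 11^1 * 13^1 * 1361^1 * 8537^1 = -179441627508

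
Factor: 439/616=2^ (-3)*7^ (-1)*11^ (-1)*439^1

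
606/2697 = 202/899 ≈ 0.225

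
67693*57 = 3858501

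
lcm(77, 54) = 4158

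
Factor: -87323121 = -1*3^2*1361^1*7129^1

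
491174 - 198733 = 292441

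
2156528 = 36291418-34134890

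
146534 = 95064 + 51470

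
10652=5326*2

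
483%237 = 9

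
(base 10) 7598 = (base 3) 101102102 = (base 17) 194g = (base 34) 6jg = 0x1dae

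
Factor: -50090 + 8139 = -1*7^1*13^1*461^1 = -41951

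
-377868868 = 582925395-960794263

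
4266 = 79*54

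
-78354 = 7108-85462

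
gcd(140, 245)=35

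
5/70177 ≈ 0.0000712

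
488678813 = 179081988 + 309596825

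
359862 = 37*9726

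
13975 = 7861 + 6114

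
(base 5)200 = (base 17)2g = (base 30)1k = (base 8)62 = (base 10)50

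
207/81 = 23/9 ≈ 2.56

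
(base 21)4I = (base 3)10210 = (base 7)204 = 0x66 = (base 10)102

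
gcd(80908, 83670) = 2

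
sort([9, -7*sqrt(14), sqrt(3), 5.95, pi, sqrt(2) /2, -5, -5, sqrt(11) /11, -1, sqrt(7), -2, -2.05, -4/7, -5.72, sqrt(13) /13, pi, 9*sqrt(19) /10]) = [-7*sqrt(14), -5.72, -5, -5, -2.05, -2, -1, -4/7, sqrt(13) /13, sqrt(11) /11, sqrt(2) /2, sqrt(3), sqrt(7), pi, pi, 9*sqrt(19) /10, 5.95, 9]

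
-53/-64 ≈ 0.828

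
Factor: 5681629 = 5681629^1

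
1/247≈0.00405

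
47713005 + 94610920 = 142323925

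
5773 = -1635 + 7408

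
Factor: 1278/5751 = 2^1 * 3^ (-2) = 2/9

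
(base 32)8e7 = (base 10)8647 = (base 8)20707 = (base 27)bn7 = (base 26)ckf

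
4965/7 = 709 + 2/7 ≈ 709.29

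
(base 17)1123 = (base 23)9ki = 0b1010001110111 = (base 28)6j3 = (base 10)5239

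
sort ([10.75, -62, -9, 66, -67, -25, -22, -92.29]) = [-92.29, -67, -62, -25, -22, -9, 10.75, 66]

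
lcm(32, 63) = 2016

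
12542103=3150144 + 9391959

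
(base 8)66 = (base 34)1k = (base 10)54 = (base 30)1o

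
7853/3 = 2617+2/3 ≈ 2617.67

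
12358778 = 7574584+4784194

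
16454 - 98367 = -81913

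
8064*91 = 733824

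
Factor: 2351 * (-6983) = -1 * 2351^1 * 6983^1 = -16417033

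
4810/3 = 1603 + 1/3 ≈ 1603.33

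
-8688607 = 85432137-94120744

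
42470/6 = 7078 + 1/3 ≈ 7078.33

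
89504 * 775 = 69365600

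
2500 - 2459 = 41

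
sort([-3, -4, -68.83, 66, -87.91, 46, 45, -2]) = [-87.91, -68.83, -4, -3, -2, 45, 46, 66]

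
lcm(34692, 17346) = 34692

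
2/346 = 1/173≈0.00578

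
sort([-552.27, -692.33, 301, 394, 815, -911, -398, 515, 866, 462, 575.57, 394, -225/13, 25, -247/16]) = [-911, -692.33, -552.27, -398, -225/13, -247/16, 25, 301, 394, 394, 462, 515, 575.57, 815, 866]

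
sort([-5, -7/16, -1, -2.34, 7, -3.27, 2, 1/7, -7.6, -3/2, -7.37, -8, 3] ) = [-8, -7.6, -7.37, -5, -3.27, -2.34, -3/2, -1, -7/16, 1/7, 2, 3, 7] 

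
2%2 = 0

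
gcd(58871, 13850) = 1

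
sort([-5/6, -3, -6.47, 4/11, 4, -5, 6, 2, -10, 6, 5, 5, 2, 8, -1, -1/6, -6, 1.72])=[-10, -6.47, -6, -5, -3, -1, -5/6, -1/6, 4/11, 1.72, 2, 2, 4, 5, 5, 6, 6, 8]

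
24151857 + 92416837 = 116568694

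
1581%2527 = 1581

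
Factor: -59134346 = -1 * 2^1 * 19^1 * 83^1 * 18749^1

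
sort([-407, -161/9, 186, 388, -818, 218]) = [-818, -407, -161/9, 186, 218, 388]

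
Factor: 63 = 3^2*7^1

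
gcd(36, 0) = 36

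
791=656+135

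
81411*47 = 3826317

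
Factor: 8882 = 2^1*4441^1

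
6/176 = 3/88 ≈ 0.0341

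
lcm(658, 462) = 21714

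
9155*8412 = 77011860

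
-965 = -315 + -650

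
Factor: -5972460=-1*2^2*3^1*5^1*13^2*19^1*31^1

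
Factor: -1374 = -1*2^1*3^1*229^1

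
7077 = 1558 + 5519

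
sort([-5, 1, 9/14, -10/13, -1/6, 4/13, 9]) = [-5, -10/13, -1/6, 4/13, 9/14, 1, 9]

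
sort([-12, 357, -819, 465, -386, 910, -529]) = [-819, -529, -386, -12, 357, 465, 910]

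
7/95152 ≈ 0.0000736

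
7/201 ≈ 0.0348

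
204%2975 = 204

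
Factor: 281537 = 17^1 * 16561^1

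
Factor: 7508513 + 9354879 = 2^5*7^1*13^1*5791^1 = 16863392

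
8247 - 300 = 7947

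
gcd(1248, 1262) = 2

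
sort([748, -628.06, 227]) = [-628.06, 227, 748]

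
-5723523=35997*(-159)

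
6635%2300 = 2035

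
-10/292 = -5/146 ≈ -0.0342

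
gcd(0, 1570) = 1570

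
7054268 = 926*7618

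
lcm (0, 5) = 0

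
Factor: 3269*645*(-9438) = -1*2^1*3^2*5^1*7^1*11^2*13^1*43^1*467^1 = -19900070190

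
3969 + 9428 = 13397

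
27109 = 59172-32063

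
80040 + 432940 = 512980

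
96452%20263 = 15400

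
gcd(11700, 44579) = 1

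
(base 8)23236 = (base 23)ifj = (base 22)k98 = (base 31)a8s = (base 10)9886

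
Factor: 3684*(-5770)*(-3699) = 2^3*3^4*5^1*137^1*307^1*577^1 = 78628459320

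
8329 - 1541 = 6788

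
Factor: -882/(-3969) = 2^1*3^(-2) = 2/9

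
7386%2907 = 1572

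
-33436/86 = -388-34/43≈-388.79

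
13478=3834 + 9644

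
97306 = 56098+41208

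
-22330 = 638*(-35)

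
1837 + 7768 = 9605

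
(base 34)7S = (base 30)8Q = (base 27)9N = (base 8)412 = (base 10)266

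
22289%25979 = 22289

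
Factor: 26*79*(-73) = -1*2^1*13^1*73^1*79^1 = -149942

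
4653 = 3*1551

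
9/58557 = 3/19519 ≈ 0.000154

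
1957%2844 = 1957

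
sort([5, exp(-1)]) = [exp(-1), 5]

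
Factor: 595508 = 2^2 * 53^3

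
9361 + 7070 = 16431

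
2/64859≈0.0000308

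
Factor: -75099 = -1*3^1*25033^1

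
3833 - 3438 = 395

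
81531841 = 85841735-4309894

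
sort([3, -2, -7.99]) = [-7.99, -2, 3]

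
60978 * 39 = 2378142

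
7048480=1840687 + 5207793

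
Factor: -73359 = -1 * 3^3 * 11^1 * 13^1 * 19^1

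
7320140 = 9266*790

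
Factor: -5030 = -1 * 2^1 * 5^1 * 503^1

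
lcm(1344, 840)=6720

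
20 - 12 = 8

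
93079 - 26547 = 66532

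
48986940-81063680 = -32076740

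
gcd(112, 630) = 14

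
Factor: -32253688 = -1 * 2^3 * 4031711^1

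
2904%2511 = 393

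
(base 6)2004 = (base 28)fg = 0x1b4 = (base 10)436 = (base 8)664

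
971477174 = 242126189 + 729350985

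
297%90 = 27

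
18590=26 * 715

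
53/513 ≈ 0.103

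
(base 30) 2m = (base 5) 312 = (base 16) 52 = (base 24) 3a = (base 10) 82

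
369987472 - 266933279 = 103054193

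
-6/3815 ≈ -0.00157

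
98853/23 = 4297+22/23 ≈ 4297.96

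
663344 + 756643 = 1419987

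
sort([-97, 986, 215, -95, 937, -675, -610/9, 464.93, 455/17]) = [-675, -97, -95, -610/9, 455/17, 215, 464.93, 937, 986]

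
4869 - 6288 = -1419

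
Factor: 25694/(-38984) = -1 * 2^(-2) * 11^(-1) * 29^1 = -29/44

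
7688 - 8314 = -626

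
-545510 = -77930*7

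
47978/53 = 905 + 13/53 ≈ 905.25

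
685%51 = 22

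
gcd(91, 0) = 91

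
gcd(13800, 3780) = 60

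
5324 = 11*484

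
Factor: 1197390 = 2^1 * 3^1 * 5^1 * 167^1 * 239^1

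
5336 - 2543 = 2793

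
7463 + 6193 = 13656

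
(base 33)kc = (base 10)672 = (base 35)j7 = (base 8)1240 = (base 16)2a0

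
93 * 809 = 75237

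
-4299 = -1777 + -2522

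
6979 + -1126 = 5853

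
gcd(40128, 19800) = 264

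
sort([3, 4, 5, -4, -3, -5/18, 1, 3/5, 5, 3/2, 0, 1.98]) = [-4, -3, -5/18, 0, 3/5, 1, 3/2, 1.98, 3, 4, 5, 5]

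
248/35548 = 62/8887 ≈ 0.00698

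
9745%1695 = 1270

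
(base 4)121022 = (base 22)374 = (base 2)11001001010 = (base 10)1610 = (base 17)59c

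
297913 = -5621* (-53)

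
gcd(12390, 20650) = 4130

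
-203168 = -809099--605931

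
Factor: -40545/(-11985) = 3^1*47^(-1)*53^1 = 159/47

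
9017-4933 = 4084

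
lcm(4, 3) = 12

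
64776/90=719 + 11/15 ≈ 719.73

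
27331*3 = 81993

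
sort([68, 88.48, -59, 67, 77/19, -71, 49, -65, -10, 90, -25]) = [-71, -65, -59, -25, -10, 77/19, 49, 67, 68, 88.48, 90]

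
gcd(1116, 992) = 124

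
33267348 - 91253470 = -57986122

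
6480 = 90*72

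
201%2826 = 201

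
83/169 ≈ 0.491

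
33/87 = 11/29 ≈ 0.379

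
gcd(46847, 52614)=79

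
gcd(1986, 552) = 6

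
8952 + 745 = 9697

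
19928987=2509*7943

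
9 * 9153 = 82377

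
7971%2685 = 2601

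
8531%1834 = 1195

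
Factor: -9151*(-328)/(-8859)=-1*2^3*3^(-1)*41^1*2953^(-1)*9151^1=-3001528/8859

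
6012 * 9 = 54108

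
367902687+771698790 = 1139601477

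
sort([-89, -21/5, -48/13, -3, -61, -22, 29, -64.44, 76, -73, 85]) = [-89, -73, -64.44, -61, -22, -21/5, -48/13, -3, 29, 76, 85]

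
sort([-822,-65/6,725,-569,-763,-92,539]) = [-822,-763,-569,-92,-65/6,539,725]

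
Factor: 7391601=3^3*7^2*37^1*151^1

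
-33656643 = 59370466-93027109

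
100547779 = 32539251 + 68008528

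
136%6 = 4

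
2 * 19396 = 38792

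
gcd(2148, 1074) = 1074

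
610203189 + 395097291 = 1005300480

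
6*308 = 1848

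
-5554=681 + -6235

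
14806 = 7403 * 2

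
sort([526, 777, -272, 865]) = [-272, 526, 777, 865]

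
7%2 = 1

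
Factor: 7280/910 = 2^3 = 8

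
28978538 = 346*83753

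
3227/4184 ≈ 0.771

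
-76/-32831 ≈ 0.00231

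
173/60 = 2 + 53/60 ≈ 2.88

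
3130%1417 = 296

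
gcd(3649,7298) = 3649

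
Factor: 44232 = 2^3*3^1*19^1*97^1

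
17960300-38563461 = -20603161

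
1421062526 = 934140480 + 486922046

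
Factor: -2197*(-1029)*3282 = 2^1*3^2*7^3*13^3*547^1 = 7419660066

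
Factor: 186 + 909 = 3^1 * 5^1 * 73^1 = 1095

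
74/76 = 37/38 ≈ 0.974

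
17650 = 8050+9600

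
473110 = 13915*34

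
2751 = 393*7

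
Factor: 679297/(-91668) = -1*2^(-2)*3^(-1)*7639^(-1)*679297^1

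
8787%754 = 493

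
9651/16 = 603 + 3/16 ≈ 603.19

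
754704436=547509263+207195173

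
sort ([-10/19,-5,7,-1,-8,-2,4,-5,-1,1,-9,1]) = [-9,-8,-5,-5,-2,-1,-1,-10/19,1,1,4,7]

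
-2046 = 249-2295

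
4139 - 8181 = -4042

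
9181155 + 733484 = 9914639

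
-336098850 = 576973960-913072810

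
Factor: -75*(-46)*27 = 2^1*3^4*5^2*23^1 = 93150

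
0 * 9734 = 0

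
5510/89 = 61 + 81/89 ≈ 61.91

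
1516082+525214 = 2041296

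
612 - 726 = -114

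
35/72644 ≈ 0.000482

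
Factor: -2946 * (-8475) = 2^1 * 3^2 * 5^2 * 113^1 * 491^1 = 24967350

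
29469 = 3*9823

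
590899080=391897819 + 199001261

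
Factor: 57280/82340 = 2^4*23^(-1) = 16/23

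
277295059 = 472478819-195183760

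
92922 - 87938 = 4984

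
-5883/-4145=1 + 1738/4145 ≈ 1.42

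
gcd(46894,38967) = 1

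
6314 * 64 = 404096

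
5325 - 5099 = 226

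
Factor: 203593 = 13^1*15661^1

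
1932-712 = 1220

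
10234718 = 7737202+2497516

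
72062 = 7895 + 64167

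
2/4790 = 1/2395 ≈ 0.000418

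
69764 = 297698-227934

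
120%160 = 120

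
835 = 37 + 798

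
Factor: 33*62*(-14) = -1*2^2*3^1*7^1*11^1*31^1 = -28644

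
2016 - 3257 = -1241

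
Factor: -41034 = -1*2^1*3^1*7^1*977^1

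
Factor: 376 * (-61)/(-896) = 2^(-4) * 7^(-1) * 47^1 * 61^1 = 2867/112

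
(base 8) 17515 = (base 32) 7qd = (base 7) 32235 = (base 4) 1331031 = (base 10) 8013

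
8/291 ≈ 0.0275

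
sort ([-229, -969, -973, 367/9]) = [-973, -969, -229, 367/9]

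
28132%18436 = 9696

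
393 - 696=-303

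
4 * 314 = 1256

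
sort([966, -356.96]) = [-356.96, 966]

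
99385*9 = 894465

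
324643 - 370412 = -45769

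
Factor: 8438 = 2^1*4219^1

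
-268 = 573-841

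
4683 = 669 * 7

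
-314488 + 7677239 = 7362751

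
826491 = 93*8887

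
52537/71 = 739 + 68/71 ≈ 739.96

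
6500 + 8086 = 14586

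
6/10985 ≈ 0.000546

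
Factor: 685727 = 7^1 * 97961^1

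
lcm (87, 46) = 4002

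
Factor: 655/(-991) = -1 * 5^1 * 131^1 * 991^(-1)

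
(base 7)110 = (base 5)211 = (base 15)3b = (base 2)111000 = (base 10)56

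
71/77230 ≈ 0.000919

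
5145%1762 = 1621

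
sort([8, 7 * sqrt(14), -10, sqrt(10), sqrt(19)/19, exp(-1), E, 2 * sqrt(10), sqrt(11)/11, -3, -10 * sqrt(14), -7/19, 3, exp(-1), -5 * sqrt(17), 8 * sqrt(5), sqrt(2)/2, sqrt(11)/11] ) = [-10 * sqrt(14), -5 * sqrt(17), -10, -3, -7/19, sqrt(19)/19, sqrt(11)/11, sqrt(11)/11, exp(-1), exp(-1), sqrt(2)/2, E, 3, sqrt(10), 2 * sqrt(10), 8, 8 * sqrt(5), 7 * sqrt(14)] 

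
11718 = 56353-44635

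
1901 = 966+935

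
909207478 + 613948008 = 1523155486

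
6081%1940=261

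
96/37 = 2 + 22/37≈2.59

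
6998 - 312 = 6686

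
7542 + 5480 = 13022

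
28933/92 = 314 + 45/92 ≈ 314.49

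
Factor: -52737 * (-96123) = 3^2 * 179^2 * 17579^1 = 5069238651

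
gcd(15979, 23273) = 1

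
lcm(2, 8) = 8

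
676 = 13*52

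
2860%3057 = 2860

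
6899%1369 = 54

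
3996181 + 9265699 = 13261880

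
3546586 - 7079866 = -3533280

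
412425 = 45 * 9165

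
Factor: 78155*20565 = 3^2*5^2*7^2*11^1*29^1*457^1 = 1607257575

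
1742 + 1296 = 3038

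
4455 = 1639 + 2816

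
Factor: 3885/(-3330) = -1*2^(-1)*3^(-1)*7^1 = -7/6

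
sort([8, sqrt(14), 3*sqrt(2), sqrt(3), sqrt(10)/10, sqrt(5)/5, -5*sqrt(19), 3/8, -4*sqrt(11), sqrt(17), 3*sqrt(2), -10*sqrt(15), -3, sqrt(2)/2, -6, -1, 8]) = [-10*sqrt(15), -5*sqrt(19), -4*sqrt(11), -6, -3, -1, sqrt(10)/10, 3/8, sqrt(5)/5, sqrt(2)/2, sqrt(3), sqrt(14), sqrt(17), 3*sqrt(2), 3*sqrt(2), 8, 8]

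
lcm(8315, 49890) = 49890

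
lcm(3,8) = 24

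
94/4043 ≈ 0.0233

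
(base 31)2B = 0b1001001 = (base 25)2N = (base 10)73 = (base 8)111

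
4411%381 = 220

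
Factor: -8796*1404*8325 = -1*2^4*3^6*5^2*13^1*37^1*733^1 = -102810286800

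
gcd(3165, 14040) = 15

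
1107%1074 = 33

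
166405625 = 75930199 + 90475426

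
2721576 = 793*3432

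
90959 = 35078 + 55881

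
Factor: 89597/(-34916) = -1*2^(-2)*7^(-1)*29^(-1)*43^(-1)*89597^1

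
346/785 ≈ 0.441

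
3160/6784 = 395/848 ≈ 0.466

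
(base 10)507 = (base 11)421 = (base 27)il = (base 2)111111011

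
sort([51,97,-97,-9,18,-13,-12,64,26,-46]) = [-97,-46,-13,-12,-9,18,26,51,64,97]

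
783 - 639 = 144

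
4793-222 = 4571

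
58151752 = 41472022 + 16679730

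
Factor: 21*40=2^3*3^1*5^1*7^1=840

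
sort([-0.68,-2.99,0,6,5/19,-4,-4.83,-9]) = [-9,-4.83,-4,-2.99,-0.68,0,5/19,6]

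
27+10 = 37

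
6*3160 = 18960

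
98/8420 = 49/4210 ≈ 0.0116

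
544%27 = 4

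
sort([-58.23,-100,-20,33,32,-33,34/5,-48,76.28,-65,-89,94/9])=[-100,-89,-65,-58.23,-48,-33,-20,34/5,94/9,32,33,76.28]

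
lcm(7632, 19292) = 694512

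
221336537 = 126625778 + 94710759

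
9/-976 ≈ -0.00922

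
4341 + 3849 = 8190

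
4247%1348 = 203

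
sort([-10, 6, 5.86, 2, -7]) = [-10, -7, 2, 5.86, 6]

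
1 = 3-2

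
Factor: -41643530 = -1 * 2^1 * 5^1 * 521^1 * 7993^1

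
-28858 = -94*307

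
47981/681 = 70 + 311/681 ≈ 70.46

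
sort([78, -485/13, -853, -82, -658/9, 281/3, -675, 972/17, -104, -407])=[-853, -675, -407, -104, -82, -658/9, -485/13, 972/17, 78, 281/3]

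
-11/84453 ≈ -0.000130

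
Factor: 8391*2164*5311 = 2^2*3^1*47^1*113^1*541^1*2797^1 = 96437796564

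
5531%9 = 5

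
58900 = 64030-5130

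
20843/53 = 393 + 14/53≈393.26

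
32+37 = 69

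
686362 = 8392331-7705969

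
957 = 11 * 87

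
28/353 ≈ 0.0793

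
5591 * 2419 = 13524629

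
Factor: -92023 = -1*23^1*4001^1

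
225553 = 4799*47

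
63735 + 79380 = 143115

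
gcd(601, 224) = 1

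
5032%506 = 478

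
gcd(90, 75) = 15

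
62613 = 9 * 6957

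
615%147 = 27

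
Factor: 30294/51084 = 2^(-1) * 3^1 * 17^1 * 43^(-1) = 51/86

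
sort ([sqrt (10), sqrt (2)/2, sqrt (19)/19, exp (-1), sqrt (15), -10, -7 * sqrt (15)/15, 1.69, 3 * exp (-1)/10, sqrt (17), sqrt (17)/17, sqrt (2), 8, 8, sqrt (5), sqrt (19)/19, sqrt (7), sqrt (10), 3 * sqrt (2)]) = [-10, -7 * sqrt (15)/15, 3 * exp (-1)/10, sqrt (19)/19, sqrt (19)/19, sqrt (17)/17, exp (-1), sqrt (2)/2, sqrt (2), 1.69, sqrt (5), sqrt (7), sqrt (10), sqrt (10), sqrt (15), sqrt (17), 3 * sqrt (2), 8, 8]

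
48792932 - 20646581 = 28146351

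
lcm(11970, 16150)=1017450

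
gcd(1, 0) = 1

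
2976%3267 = 2976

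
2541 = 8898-6357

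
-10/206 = -5/103 ≈ -0.0485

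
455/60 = 91/12≈7.58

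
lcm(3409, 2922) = 20454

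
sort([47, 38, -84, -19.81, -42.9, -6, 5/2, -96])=[-96, -84, -42.9, -19.81, -6, 5/2, 38, 47]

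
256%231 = 25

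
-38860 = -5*7772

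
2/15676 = 1/7838 ≈ 0.000128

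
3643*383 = 1395269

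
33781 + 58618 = 92399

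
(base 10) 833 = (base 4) 31001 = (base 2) 1101000001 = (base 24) 1ah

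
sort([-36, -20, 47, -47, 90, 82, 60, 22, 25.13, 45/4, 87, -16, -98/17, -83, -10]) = [-83, -47, -36, -20, -16, -10, -98/17, 45/4, 22, 25.13, 47, 60, 82, 87, 90]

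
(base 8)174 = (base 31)40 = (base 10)124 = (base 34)3m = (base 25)4o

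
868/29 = 29 + 27/29 ≈ 29.93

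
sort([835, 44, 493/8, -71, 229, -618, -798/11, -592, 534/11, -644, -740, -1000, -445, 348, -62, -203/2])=[-1000, -740, -644, -618, -592, -445, -203/2, -798/11, -71, -62, 44, 534/11, 493/8, 229, 348, 835]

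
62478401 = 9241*6761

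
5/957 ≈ 0.00522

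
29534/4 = 7383 + 1/2 = 7383.50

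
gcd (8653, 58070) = 1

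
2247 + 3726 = 5973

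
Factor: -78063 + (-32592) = -1 * 3^2 * 5^1 * 2459^1 = -110655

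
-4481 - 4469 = -8950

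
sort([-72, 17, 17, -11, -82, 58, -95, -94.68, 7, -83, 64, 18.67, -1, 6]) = [-95, -94.68, -83, -82, -72, -11, -1, 6, 7, 17, 17, 18.67, 58, 64]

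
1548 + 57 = 1605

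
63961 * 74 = 4733114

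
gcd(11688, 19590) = 6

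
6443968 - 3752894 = 2691074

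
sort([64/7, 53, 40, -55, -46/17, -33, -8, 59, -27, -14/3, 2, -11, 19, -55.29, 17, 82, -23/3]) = [-55.29, -55, -33, -27, -11, -8, -23/3, -14/3, -46/17, 2, 64/7, 17, 19, 40, 53, 59, 82]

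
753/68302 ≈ 0.0110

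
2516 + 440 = 2956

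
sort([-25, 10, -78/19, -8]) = [-25, -8, -78/19, 10]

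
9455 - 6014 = 3441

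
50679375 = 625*81087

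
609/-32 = -19 - 1/32≈-19.03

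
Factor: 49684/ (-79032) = -1 * 2^ (-1) * 3^ (-1) * 37^ (-1) * 89^ (-1) * 12421^1 = -12421/19758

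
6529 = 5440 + 1089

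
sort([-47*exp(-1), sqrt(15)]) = [-47*exp(-1), sqrt(15)]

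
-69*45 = -3105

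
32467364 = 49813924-17346560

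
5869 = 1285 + 4584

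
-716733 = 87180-803913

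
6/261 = 2/87 ≈ 0.0230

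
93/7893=31/2631 ≈ 0.0118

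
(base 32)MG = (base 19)1IH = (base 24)160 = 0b1011010000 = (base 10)720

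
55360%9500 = 7860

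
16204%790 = 404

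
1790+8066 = 9856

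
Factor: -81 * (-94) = 2^1 * 3^4 * 47^1 = 7614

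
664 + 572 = 1236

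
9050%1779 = 155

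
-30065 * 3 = -90195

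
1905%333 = 240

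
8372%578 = 280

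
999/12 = 83 + 1/4 = 83.25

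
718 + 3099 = 3817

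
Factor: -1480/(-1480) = 1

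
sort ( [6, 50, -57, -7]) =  [-57, -7, 6, 50]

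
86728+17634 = 104362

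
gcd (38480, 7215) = 2405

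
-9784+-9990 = -19774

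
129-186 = -57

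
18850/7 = 2692 + 6/7 ≈ 2692.86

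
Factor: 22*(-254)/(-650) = 2^1*5^(-2)*11^1*13^(-1)*127^1 = 2794/325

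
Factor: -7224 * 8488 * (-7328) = 2^11 * 3^1 * 7^1 * 43^1 * 229^1 * 1061^1 = 449333262336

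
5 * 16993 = 84965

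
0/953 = 0 = 0.00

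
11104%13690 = 11104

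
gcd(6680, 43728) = 8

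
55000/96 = 6875/12 ≈ 572.92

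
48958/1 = 48958 = 48958.00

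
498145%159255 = 20380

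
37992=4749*8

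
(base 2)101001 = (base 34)17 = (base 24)1h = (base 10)41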